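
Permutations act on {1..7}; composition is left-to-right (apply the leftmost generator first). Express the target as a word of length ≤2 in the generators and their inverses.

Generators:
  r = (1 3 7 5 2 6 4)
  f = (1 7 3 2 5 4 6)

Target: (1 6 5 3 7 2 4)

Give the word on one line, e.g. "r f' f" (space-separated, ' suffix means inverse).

r' f

  after r': (1 4 6 2 5 7 3)
  after f: (1 6 5 3 7 2 4)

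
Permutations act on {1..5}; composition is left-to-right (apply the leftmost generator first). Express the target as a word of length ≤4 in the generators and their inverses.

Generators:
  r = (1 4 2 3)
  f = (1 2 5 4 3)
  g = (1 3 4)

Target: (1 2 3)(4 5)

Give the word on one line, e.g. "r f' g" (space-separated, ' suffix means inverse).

  after f': (1 3 4 5 2)
  after r': (1 2 3)(4 5)

f' r'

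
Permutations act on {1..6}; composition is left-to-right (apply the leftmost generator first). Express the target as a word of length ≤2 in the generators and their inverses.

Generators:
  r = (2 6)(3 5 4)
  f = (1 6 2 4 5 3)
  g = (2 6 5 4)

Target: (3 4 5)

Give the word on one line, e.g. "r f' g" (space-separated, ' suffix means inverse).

  after r: (2 6)(3 5 4)
  after r: (3 4 5)

r r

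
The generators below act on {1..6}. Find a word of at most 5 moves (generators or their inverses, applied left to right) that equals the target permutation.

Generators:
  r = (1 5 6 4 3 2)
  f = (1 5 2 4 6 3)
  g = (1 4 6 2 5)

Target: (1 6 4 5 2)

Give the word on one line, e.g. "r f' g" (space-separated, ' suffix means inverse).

r' g g r' g'

  after r': (1 2 3 4 6 5)
  after g: (1 5 4 2 3 6)
  after g: (2 3)(4 5 6)
  after r': (1 2 4)
  after g': (1 6 4 5 2)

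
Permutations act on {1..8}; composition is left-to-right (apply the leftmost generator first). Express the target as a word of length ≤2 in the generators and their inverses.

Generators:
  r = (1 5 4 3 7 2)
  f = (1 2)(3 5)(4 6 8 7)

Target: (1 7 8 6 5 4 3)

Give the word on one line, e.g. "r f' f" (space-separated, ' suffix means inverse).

  after f': (1 2)(3 5)(4 7 8 6)
  after r': (1 7 8 6 5 4 3)

f' r'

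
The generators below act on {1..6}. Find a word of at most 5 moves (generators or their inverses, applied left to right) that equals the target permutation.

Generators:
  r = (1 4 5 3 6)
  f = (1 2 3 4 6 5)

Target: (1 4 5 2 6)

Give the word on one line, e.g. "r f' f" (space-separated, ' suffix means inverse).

  after f': (1 5 6 4 3 2)
  after r: (1 3 2 4 6 5)
  after f: (1 4 5 2 6)

f' r f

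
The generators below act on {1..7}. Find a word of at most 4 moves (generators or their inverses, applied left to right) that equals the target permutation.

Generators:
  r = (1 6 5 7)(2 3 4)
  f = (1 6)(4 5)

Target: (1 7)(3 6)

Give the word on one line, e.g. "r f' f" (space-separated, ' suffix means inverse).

r f r'

  after r: (1 6 5 7)(2 3 4)
  after f: (2 3 5 7 6 4)
  after r': (1 7)(3 6)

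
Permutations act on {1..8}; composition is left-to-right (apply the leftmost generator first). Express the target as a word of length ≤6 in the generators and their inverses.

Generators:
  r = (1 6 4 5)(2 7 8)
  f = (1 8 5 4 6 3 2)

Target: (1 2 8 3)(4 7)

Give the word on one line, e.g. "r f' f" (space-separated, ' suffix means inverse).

f' r f r'

  after f': (1 2 3 6 4 5 8)
  after r: (1 7 8 6 5 2 3 4)
  after f: (1 7 5)(3 6 4 8)
  after r': (1 2 8 3)(4 7)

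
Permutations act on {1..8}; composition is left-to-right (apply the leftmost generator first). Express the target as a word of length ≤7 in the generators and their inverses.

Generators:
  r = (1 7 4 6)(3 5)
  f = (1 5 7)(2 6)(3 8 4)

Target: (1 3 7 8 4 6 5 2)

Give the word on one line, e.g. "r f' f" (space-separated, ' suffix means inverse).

f f r' f r

  after f: (1 5 7)(2 6)(3 8 4)
  after f: (1 7 5)(3 4 8)
  after r': (3 7)(4 8 5 6)
  after f: (1 5 2 6 3)(7 8)
  after r: (1 3 7 8 4 6 5 2)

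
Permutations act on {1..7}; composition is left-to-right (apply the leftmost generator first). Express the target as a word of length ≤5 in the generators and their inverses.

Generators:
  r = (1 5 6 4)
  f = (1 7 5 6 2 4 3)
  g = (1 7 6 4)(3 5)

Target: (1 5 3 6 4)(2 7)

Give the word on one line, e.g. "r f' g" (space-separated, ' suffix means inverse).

f r f

  after f: (1 7 5 6 2 4 3)
  after r: (1 7 6 2)(3 5 4)
  after f: (1 5 3 6 4)(2 7)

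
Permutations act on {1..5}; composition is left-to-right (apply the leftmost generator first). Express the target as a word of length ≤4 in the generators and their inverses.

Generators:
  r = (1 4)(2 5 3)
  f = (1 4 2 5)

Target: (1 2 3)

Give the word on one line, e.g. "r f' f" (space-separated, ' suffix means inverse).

  after r': (1 4)(2 3 5)
  after f': (2 3)(4 5)
  after f': (1 5)(2 3 4)
  after f': (1 2 3)

r' f' f' f'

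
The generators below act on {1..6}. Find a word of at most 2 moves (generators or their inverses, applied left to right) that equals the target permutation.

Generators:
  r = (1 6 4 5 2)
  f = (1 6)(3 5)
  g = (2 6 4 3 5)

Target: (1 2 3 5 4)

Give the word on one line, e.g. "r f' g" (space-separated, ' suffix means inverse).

r' f'

  after r': (1 2 5 4 6)
  after f': (1 2 3 5 4)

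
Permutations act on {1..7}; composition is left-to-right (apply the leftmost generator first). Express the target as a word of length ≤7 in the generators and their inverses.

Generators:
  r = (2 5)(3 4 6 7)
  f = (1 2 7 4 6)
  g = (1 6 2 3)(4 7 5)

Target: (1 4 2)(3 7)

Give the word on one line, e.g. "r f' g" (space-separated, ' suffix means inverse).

g' f g g f'

  after g': (1 3 2 6)(4 5 7)
  after f: (1 3 7 6 2)(4 5)
  after g: (2 6 3 5 7)
  after g: (1 6)(3 4 7)
  after f': (1 4 2)(3 7)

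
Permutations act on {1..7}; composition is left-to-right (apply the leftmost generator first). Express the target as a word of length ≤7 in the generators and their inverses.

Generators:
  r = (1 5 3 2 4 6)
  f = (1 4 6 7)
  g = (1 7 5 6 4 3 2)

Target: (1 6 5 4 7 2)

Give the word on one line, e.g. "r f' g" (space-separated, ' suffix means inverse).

  after f': (1 7 6 4)
  after r': (1 7 4 6 2 3 5)
  after g: (1 5 7 3 6)
  after f': (1 5 6 7 3 4)
  after g: (1 6 5 4 7 2)

f' r' g f' g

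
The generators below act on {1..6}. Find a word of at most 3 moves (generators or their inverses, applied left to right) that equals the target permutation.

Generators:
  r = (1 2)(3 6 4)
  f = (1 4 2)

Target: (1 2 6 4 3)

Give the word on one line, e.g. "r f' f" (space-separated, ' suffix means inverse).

  after r': (1 2)(3 4 6)
  after f: (2 4 6 3)
  after r': (1 2 6 4 3)

r' f r'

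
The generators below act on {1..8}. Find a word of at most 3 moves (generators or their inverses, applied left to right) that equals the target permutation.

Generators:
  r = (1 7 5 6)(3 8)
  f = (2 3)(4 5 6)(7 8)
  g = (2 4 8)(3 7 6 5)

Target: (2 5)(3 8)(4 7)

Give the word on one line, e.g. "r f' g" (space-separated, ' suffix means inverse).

g f

  after g: (2 4 8)(3 7 6 5)
  after f: (2 5)(3 8)(4 7)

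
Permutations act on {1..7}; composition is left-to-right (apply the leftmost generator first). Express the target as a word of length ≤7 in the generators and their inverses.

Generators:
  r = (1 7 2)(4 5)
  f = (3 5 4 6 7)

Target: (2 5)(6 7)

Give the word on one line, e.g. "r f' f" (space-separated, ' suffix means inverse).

r' f f r f'

  after r': (1 2 7)(4 5)
  after f: (1 2 3 5 6 7)
  after f: (1 2 5 7)(3 4 6)
  after r: (2 4 6 3 5)
  after f': (2 5)(6 7)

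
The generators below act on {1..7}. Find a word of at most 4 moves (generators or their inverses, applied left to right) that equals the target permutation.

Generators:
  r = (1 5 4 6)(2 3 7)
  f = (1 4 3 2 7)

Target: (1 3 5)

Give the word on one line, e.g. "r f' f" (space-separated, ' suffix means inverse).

  after r: (1 5 4 6)(2 3 7)
  after f: (1 5 3)(4 6)
  after r: (1 4)(2 3 5 7)
  after f: (1 3 5)

r f r f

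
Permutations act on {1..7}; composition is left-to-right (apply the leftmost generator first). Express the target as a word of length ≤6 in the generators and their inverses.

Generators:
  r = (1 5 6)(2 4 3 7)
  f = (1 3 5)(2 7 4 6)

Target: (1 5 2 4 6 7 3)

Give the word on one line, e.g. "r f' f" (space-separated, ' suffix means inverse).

r f' f' r

  after r: (1 5 6)(2 4 3 7)
  after f': (1 3 2 7 6 5 4)
  after f': (3 6)(4 5 7)
  after r: (1 5 2 4 6 7 3)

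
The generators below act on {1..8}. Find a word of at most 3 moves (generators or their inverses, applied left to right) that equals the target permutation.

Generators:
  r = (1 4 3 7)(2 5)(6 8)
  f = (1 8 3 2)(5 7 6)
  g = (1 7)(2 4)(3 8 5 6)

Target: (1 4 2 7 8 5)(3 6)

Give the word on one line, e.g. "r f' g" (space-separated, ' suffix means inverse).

r f

  after r: (1 4 3 7)(2 5)(6 8)
  after f: (1 4 2 7 8 5)(3 6)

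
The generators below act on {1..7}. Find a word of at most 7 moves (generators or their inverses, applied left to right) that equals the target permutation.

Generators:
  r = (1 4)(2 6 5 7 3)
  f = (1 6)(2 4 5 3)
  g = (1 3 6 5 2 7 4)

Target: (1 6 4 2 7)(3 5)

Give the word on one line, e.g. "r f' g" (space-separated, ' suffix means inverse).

  after g': (1 4 7 2 5 6 3)
  after f: (1 5)(2 3 6)(4 7)
  after r': (1 6 3 2 7)(4 5)
  after f: (2 7 6)(3 4)
  after f: (1 6 4 2 7)(3 5)

g' f r' f f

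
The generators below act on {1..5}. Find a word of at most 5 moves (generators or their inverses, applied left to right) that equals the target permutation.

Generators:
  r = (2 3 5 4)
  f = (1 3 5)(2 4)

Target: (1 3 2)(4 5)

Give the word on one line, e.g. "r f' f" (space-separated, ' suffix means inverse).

  after r: (2 3 5 4)
  after f': (1 5 2)
  after r': (1 3 2)(4 5)

r f' r'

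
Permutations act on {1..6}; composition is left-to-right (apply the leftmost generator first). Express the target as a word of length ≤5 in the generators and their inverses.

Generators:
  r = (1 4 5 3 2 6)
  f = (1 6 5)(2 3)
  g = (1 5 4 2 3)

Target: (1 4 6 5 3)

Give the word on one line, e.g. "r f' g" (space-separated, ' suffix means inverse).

r g' r'

  after r: (1 4 5 3 2 6)
  after g': (1 5 2 6 3 4)
  after r': (1 4 6 5 3)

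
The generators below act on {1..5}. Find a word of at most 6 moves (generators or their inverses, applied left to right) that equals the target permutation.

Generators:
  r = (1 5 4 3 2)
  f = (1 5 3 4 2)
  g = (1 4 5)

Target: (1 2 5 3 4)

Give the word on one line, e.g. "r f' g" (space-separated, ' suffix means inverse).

f r g' r'

  after f: (1 5 3 4 2)
  after r: (1 4)(2 5)
  after g': (2 4 5)
  after r': (1 2 5 3 4)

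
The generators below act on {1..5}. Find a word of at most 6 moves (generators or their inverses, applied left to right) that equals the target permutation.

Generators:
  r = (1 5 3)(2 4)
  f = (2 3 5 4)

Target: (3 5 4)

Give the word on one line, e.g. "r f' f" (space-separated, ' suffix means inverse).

r r r f

  after r: (1 5 3)(2 4)
  after r: (1 3 5)
  after r: (2 4)
  after f: (3 5 4)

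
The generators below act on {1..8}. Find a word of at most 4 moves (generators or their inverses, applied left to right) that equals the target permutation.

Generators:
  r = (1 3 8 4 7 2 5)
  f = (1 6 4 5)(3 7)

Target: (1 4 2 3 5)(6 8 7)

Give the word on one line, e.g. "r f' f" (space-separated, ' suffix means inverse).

  after f: (1 6 4 5)(3 7)
  after r': (1 6 8 3 4 2 7)
  after f: (1 4 2 3 5)(6 8 7)

f r' f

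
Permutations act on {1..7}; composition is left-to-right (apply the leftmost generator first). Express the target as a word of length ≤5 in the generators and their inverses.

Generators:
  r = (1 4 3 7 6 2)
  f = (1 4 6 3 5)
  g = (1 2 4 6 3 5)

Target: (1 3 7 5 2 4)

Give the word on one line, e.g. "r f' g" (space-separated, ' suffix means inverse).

  after r: (1 4 3 7 6 2)
  after g: (1 6 4 5)(3 7)
  after g: (1 3 7 5 2 4)

r g g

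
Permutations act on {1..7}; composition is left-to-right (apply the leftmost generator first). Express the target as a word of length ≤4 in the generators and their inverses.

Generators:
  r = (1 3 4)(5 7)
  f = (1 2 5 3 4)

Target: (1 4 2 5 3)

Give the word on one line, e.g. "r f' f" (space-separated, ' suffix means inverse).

  after r': (1 4 3)(5 7)
  after r': (1 3 4)
  after f: (1 4 2 5 3)

r' r' f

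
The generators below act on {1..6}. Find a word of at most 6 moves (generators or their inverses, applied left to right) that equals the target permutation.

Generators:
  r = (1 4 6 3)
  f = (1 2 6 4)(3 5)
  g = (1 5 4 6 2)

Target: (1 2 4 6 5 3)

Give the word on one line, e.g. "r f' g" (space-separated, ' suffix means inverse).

  after r: (1 4 6 3)
  after g: (1 6 3 5 4 2)
  after r': (1 4 2 3 5)
  after r': (2 6 4)(3 5)
  after g': (1 2 4 6 5 3)

r g r' r' g'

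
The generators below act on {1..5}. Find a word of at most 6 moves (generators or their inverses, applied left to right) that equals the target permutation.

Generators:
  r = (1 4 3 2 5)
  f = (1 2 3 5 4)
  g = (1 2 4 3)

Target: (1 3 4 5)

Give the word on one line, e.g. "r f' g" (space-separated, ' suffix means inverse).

  after r: (1 4 3 2 5)
  after g': (1 2 5 3)
  after g': (2 5 4)
  after r: (1 4 5 3 2)
  after g: (1 3 4 5)

r g' g' r g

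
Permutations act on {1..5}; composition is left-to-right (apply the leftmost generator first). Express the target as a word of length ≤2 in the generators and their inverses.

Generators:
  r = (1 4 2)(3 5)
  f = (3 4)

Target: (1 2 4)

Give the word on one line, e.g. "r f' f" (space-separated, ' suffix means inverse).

r r

  after r: (1 4 2)(3 5)
  after r: (1 2 4)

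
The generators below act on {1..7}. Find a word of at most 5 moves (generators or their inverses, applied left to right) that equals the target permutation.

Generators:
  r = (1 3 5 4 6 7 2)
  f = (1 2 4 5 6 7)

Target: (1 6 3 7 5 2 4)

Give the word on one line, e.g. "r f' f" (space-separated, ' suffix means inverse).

f r r r f

  after f: (1 2 4 5 6 7)
  after r: (2 6)(3 5 7)
  after r: (1 3 4 6)(2 7 5)
  after r: (1 5)(3 6)(4 7)
  after f: (1 6 3 7 5 2 4)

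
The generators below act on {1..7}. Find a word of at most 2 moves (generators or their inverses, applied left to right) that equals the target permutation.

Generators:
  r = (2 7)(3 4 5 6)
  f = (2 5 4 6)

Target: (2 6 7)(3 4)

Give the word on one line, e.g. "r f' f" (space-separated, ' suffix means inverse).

f r

  after f: (2 5 4 6)
  after r: (2 6 7)(3 4)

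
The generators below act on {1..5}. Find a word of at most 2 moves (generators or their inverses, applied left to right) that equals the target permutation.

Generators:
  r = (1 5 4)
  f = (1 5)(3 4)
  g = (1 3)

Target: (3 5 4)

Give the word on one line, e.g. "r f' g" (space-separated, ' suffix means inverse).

f r'

  after f: (1 5)(3 4)
  after r': (3 5 4)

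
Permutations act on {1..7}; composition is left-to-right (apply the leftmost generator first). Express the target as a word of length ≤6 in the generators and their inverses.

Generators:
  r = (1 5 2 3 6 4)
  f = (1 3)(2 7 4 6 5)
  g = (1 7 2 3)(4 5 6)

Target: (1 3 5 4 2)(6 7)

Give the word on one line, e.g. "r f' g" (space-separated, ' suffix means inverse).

  after g': (1 3 2 7)(4 6 5)
  after f: (2 4 5 6)(3 7)
  after r: (1 5 4 2)(3 7 6)
  after f: (1 2 3 4 7 5 6)
  after g: (1 3 5 4 2)(6 7)

g' f r f g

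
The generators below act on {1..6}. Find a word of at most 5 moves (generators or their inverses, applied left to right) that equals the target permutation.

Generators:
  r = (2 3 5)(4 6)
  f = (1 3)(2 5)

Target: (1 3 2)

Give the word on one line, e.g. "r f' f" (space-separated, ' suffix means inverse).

  after f: (1 3)(2 5)
  after r': (1 2 3)(4 6)
  after f: (1 5 2)(4 6)
  after r': (1 3 2)

f r' f r'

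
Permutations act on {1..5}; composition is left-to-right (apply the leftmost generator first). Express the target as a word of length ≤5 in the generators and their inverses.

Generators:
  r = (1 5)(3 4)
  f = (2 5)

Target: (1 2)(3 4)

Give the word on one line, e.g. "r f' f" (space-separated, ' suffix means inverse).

f' r f'

  after f': (2 5)
  after r: (1 5 2)(3 4)
  after f': (1 2)(3 4)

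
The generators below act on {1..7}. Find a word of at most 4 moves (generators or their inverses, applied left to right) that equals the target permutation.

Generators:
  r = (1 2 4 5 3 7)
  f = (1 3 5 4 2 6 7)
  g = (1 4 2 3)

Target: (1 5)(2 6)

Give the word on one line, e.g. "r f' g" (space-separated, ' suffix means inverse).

f' r' f g'

  after f': (1 7 6 2 4 5 3)
  after r': (1 3 7 6)
  after f: (1 5 4 2 6 3)
  after g': (1 5)(2 6)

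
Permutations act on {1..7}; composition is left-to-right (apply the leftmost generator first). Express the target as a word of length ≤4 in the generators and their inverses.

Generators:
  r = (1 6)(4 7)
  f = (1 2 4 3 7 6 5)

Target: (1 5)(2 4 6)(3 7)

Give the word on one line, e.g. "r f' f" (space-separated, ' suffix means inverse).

  after r: (1 6)(4 7)
  after f: (1 5)(2 4 6)(3 7)

r f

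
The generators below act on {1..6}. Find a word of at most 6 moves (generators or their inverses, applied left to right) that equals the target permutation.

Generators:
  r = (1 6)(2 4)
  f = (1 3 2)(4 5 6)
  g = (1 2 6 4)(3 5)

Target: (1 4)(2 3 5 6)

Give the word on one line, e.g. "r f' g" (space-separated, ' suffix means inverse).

  after f: (1 3 2)(4 5 6)
  after r': (1 3 4 5)(2 6)
  after g': (1 5 4 3 6)
  after f': (1 4)(2 3 5 6)

f r' g' f'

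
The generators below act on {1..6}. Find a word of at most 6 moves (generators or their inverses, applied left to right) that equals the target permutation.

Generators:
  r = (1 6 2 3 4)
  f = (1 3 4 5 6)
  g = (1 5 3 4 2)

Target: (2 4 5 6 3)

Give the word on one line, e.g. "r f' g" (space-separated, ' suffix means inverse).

g' r f r

  after g': (1 2 4 3 5)
  after r: (1 3 5 6 2)
  after f: (1 4 5)(2 3 6)
  after r: (2 4 5 6 3)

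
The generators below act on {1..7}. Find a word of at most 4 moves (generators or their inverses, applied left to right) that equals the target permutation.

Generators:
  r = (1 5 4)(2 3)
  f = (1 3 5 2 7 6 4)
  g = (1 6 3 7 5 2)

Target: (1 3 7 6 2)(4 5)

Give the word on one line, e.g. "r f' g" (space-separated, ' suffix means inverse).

  after r: (1 5 4)(2 3)
  after g': (1 7 3 5 4 2 6)
  after g': (1 3 7 6 2)(4 5)

r g' g'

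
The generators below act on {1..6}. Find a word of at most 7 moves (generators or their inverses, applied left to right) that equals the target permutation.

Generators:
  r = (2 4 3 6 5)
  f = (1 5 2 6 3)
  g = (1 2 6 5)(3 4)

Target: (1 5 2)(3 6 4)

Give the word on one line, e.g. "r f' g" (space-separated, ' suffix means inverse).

g' f' r' r' g'

  after g': (1 5 6 2)(3 4)
  after f': (2 3 4 6 5)
  after r': (2 4 3)
  after r': (3 5 6)
  after g': (1 5 2)(3 6 4)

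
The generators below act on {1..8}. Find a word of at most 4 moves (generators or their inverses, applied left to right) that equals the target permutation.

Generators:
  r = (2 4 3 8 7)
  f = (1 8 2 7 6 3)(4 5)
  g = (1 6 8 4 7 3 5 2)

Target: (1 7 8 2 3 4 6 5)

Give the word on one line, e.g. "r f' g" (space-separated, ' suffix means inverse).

  after g: (1 6 8 4 7 3 5 2)
  after r': (1 6 3 5 7 4 8 2)
  after r': (1 6 4 3 5 8 7 2)
  after f': (1 7 8 2 3 4 6 5)

g r' r' f'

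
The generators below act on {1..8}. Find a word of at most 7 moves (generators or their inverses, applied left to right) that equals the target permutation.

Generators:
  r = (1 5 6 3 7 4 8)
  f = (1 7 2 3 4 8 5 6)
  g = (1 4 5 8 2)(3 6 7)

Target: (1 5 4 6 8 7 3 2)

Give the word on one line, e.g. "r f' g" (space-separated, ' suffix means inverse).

  after f': (1 6 5 8 4 3 2 7)
  after r': (1 5 4 6)(2 3)(7 8)
  after g': (1 4 3 8 6 2 7 5)
  after r: (1 8 3)(2 4 7 6)
  after g': (1 5 4 6 8 7 3 2)

f' r' g' r g'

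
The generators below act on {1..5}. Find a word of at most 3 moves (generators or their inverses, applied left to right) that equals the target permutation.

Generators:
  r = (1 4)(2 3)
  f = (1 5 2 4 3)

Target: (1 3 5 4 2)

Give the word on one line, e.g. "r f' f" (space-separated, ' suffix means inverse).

  after r': (1 4)(2 3)
  after f': (1 2 4 3 5)
  after r': (1 3 5 4 2)

r' f' r'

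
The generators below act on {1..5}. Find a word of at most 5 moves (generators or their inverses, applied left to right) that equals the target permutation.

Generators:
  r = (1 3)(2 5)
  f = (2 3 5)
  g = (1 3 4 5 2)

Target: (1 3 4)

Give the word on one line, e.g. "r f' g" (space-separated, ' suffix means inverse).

  after f': (2 5 3)
  after f': (2 3 5)
  after g': (1 2)(3 4)
  after r: (1 5 2 3 4)
  after f': (1 3 4)

f' f' g' r f'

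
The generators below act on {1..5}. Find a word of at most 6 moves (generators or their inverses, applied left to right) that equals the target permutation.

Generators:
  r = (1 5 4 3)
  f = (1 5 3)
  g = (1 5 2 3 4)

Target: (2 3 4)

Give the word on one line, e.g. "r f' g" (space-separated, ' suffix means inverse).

g f g r r

  after g: (1 5 2 3 4)
  after f: (1 3 4 5 2)
  after g: (1 4 2 5 3)
  after r: (1 3 5)(2 4)
  after r: (2 3 4)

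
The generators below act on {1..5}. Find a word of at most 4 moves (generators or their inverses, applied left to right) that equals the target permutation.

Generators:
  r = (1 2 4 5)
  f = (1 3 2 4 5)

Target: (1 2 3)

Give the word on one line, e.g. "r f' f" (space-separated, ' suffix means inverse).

r f' f' r

  after r: (1 2 4 5)
  after f': (1 3)
  after f': (2 3 5 4)
  after r: (1 2 3)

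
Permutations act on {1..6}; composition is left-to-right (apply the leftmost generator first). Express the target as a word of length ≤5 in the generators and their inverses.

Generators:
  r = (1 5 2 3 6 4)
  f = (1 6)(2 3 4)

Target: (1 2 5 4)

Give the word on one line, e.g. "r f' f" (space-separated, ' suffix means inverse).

f r' r'

  after f: (1 6)(2 3 4)
  after r': (1 3 6 4 5)
  after r': (1 2 5 4)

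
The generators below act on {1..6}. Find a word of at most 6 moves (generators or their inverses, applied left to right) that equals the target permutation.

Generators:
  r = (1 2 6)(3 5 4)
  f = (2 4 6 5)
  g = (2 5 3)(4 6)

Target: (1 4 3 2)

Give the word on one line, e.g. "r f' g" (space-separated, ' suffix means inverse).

  after r': (1 6 2)(3 4 5)
  after g': (1 4 2)(3 6)
  after g': (1 6 5 2)(3 4)
  after f': (1 4 3 2)

r' g' g' f'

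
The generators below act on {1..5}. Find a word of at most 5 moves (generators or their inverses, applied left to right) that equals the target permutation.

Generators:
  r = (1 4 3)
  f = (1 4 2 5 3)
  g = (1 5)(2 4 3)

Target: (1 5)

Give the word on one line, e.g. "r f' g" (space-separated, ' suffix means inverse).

g' g' g'

  after g': (1 5)(2 3 4)
  after g': (2 4 3)
  after g': (1 5)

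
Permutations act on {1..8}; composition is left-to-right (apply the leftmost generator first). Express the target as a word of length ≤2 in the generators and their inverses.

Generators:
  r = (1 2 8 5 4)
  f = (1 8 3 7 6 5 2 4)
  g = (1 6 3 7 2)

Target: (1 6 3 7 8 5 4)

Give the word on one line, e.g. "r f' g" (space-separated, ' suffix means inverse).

  after g: (1 6 3 7 2)
  after r: (1 6 3 7 8 5 4)

g r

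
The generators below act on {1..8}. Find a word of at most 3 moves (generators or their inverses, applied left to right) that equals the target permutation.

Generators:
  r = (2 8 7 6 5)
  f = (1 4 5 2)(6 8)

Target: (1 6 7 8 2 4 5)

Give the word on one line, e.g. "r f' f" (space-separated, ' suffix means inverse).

f' f' r'

  after f': (1 2 5 4)(6 8)
  after f': (1 5)(2 4)
  after r': (1 6 7 8 2 4 5)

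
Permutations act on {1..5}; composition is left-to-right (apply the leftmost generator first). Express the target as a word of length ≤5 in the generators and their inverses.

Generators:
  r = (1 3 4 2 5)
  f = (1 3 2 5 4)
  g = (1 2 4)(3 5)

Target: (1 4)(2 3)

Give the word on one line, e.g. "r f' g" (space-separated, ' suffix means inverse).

  after f: (1 3 2 5 4)
  after f: (1 2 4 3 5)
  after r': (1 4)(2 3)

f f r'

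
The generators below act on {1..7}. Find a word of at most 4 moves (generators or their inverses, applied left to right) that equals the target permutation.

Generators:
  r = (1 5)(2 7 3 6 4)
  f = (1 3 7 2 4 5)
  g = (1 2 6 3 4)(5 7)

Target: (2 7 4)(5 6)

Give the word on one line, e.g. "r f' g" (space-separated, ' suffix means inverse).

  after g': (1 4 3 6 2)(5 7)
  after r: (1 2 5 3 4 6 7)
  after g': (2 7 4)(5 6)

g' r g'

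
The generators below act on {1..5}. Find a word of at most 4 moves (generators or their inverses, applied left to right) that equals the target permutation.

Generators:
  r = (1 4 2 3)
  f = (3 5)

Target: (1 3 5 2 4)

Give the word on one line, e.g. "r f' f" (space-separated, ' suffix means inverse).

  after f': (3 5)
  after r': (1 3 5 2 4)
  after f': (1 5 2 4)
  after f': (1 3 5 2 4)

f' r' f' f'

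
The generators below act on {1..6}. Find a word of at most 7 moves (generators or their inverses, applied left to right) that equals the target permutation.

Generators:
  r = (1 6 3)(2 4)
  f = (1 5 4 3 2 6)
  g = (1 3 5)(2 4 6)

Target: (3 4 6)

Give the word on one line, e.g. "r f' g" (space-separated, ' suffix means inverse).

  after g': (1 5 3)(2 6 4)
  after g': (1 3 5)(2 4 6)
  after r: (3 5 6 4)
  after g': (1 5 4)(2 6)
  after f': (3 4 6)

g' g' r g' f'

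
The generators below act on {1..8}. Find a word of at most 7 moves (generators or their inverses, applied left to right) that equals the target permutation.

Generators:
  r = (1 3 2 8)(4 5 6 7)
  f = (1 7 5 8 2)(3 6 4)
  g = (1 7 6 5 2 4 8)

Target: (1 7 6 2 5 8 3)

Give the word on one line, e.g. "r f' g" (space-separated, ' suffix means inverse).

r g r f g

  after r: (1 3 2 8)(4 5 6 7)
  after g: (1 3 4 2)(7 8)
  after r: (1 2 3 5 6 7)(4 8)
  after f: (2 6 5 4)(3 8)
  after g: (1 7 6 2 5 8 3)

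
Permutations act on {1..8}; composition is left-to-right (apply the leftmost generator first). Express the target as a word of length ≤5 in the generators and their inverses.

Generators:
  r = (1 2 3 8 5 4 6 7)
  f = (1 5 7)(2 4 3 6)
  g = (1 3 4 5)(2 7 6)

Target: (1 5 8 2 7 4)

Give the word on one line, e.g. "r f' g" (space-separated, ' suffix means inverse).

  after r': (1 7 6 4 5 8 3 2)
  after f: (2 5 8 6 3 4 7)
  after f: (1 5 8 2 7 4)

r' f f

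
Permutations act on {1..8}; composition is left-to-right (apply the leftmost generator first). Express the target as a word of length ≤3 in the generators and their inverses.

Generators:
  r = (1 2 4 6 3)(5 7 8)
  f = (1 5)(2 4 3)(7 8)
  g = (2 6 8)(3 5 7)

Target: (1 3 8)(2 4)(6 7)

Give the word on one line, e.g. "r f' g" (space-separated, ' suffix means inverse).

  after g: (2 6 8)(3 5 7)
  after r': (1 3 8)(2 4)(6 7)

g r'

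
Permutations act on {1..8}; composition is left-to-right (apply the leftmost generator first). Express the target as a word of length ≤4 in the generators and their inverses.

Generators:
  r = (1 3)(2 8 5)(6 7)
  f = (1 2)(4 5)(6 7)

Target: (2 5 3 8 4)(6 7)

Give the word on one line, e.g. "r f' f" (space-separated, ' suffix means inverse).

  after r: (1 3)(2 8 5)(6 7)
  after f: (1 3 2 8 4 5)
  after r: (2 5 3 8 4)(6 7)

r f r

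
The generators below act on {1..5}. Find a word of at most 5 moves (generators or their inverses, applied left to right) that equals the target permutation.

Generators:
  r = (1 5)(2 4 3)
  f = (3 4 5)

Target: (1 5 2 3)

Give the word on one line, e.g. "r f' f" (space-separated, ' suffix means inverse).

  after f: (3 4 5)
  after f: (3 5 4)
  after r': (1 5 2 3)

f f r'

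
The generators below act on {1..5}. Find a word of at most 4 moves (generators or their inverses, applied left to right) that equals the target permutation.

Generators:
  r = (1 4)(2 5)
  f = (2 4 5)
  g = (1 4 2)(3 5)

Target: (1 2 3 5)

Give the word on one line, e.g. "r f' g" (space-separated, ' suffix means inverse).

  after r': (1 4)(2 5)
  after g: (1 2 3 5)

r' g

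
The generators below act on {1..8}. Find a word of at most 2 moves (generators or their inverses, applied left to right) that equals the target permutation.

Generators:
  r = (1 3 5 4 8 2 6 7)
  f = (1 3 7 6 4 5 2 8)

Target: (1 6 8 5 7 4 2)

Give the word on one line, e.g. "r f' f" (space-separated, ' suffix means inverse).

r' f

  after r': (1 7 6 2 8 4 5 3)
  after f: (1 6 8 5 7 4 2)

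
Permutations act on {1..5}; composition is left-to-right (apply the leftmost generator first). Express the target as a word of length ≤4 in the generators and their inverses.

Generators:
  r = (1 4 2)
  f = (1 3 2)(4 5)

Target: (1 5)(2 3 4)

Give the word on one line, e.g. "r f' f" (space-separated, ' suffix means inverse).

  after r: (1 4 2)
  after f: (1 5 4)(2 3)
  after r: (1 5 2 3)
  after r: (1 5)(2 3 4)

r f r r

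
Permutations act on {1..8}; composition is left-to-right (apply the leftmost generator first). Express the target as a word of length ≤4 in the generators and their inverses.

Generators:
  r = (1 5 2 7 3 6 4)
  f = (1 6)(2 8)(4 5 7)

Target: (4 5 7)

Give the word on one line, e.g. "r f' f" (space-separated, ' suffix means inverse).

  after f': (1 6)(2 8)(4 7 5)
  after f': (4 5 7)

f' f'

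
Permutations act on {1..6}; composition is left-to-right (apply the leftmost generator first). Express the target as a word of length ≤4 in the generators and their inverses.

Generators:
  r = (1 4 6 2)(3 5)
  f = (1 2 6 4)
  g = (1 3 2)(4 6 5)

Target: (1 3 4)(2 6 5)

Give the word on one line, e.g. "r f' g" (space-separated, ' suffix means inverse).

  after f: (1 2 6 4)
  after g': (1 3)(2 4)(5 6)
  after f': (1 3 4)(2 6 5)

f g' f'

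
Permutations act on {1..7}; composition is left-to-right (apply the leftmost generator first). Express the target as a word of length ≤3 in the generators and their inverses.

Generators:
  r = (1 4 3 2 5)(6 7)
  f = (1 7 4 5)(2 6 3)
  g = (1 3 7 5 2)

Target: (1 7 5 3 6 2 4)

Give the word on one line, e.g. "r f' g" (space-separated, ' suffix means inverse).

g' f r

  after g': (1 2 5 7 3)
  after f: (1 6 3 7 2)(4 5)
  after r: (1 7 5 3 6 2 4)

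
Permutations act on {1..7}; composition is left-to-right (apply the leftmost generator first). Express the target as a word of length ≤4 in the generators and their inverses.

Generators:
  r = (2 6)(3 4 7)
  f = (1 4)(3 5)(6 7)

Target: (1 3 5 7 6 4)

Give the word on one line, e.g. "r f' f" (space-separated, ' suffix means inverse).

  after f': (1 4)(3 5)(6 7)
  after r: (1 7 2 6 3 5 4)
  after r: (1 3 5 7 6 4)

f' r r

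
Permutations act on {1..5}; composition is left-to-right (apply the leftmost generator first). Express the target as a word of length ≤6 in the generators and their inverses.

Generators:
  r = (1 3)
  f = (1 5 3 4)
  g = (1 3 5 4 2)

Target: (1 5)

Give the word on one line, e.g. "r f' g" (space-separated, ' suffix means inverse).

  after f: (1 5 3 4)
  after g': (1 3 5)(2 4)
  after r: (2 4)(3 5)
  after g: (1 3 4)
  after f': (1 5)

f g' r g f'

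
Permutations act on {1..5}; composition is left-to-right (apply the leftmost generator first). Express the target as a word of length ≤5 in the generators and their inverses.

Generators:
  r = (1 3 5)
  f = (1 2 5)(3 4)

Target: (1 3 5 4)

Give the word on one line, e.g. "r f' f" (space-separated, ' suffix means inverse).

  after f': (1 5 2)(3 4)
  after r': (1 3 4)(2 5)
  after f: (1 4 2)
  after r': (1 4 2 5 3)
  after f': (1 3 5 4)

f' r' f r' f'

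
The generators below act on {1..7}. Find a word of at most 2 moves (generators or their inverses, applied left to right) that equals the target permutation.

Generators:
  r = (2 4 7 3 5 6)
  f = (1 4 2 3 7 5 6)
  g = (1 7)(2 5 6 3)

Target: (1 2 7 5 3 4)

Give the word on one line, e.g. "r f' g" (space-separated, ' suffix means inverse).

f' r

  after f': (1 6 5 7 3 2 4)
  after r: (1 2 7 5 3 4)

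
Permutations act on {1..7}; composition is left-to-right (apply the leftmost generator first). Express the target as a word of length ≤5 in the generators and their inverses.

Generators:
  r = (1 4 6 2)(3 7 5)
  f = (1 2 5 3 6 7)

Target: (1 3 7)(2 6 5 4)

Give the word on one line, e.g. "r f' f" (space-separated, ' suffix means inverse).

f' r r

  after f': (1 7 6 3 5 2)
  after r: (1 5)(2 4 6 7)
  after r: (1 3 7)(2 6 5 4)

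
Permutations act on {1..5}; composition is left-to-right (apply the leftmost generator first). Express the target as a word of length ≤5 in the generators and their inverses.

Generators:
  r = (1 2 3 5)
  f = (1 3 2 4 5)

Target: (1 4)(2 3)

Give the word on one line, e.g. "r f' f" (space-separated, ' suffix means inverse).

r f r

  after r: (1 2 3 5)
  after f: (1 4 5 3)
  after r: (1 4)(2 3)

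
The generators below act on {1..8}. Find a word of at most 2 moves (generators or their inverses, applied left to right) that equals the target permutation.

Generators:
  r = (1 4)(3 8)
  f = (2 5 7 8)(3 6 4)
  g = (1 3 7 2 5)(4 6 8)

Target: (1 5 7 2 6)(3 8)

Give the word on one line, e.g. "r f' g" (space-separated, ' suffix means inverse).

  after f': (2 8 7 5)(3 4 6)
  after g': (1 5 7 2 6)(3 8)

f' g'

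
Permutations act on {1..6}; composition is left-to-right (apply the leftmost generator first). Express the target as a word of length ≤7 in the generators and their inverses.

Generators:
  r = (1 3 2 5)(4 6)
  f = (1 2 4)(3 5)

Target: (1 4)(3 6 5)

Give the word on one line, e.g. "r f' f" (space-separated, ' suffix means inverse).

f f r' f' r

  after f: (1 2 4)(3 5)
  after f: (1 4 2)
  after r': (1 6 4 3)(2 5)
  after f': (1 6 2 3 4 5)
  after r: (1 4)(3 6 5)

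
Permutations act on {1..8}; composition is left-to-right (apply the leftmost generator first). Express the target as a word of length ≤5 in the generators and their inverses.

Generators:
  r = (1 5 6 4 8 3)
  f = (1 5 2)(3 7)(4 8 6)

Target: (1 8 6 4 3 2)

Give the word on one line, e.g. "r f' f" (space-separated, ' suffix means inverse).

  after f': (1 2 5)(3 7)(4 6 8)
  after f': (1 5 2)(4 8 6)
  after r: (1 6 8 4 3)(2 5)
  after f: (1 4 7 3 5)
  after f: (1 8 6 4 3 2)

f' f' r f f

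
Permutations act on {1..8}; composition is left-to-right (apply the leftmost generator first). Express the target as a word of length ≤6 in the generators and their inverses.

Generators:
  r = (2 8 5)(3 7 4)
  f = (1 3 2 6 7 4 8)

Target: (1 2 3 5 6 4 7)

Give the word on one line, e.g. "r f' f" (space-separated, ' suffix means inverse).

f' f' r f

  after f': (1 8 4 7 6 2 3)
  after f': (1 4 6 3 8 7 2)
  after r: (1 3 5 2)(4 6 7 8)
  after f: (1 2 3 5 6 4 7)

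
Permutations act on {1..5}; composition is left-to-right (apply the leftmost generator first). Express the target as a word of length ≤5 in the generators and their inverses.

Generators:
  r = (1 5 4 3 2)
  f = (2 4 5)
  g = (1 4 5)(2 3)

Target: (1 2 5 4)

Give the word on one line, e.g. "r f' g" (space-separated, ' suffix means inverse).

  after r: (1 5 4 3 2)
  after f': (1 4 3 5 2)
  after g': (2 5 3 4)
  after r: (1 5 2 4)
  after f: (1 2 5 4)

r f' g' r f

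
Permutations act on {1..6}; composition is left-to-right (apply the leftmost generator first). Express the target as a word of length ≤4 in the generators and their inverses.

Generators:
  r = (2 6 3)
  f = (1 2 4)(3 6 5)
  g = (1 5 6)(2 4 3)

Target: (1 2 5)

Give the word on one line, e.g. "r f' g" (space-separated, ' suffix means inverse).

  after f': (1 4 2)(3 5 6)
  after g: (1 3 6 2 5)
  after r': (1 6 3 2 5)
  after r': (1 2 5)

f' g r' r'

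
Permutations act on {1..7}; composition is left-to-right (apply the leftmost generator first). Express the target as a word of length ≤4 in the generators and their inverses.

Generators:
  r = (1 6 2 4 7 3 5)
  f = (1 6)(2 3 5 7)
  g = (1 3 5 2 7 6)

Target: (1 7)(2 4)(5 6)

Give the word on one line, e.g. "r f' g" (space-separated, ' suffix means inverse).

r g'

  after r: (1 6 2 4 7 3 5)
  after g': (1 7)(2 4)(5 6)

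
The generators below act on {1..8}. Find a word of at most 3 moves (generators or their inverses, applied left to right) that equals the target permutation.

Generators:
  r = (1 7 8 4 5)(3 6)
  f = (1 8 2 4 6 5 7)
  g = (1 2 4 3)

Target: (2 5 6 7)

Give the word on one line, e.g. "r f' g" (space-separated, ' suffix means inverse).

  after r': (1 5 4 8 7)(3 6)
  after g: (1 5 3 6)(2 4 8 7)
  after r: (2 5 6 7)

r' g r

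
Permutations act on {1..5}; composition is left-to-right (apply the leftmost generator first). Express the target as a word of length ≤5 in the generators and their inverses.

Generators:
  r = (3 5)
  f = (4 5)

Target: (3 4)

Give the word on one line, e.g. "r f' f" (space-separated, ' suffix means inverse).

r f' r'

  after r: (3 5)
  after f': (3 4 5)
  after r': (3 4)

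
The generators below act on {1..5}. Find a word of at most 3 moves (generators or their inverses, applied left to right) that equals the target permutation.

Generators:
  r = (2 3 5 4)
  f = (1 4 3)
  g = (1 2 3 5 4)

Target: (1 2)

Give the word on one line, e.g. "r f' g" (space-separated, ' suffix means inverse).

  after g': (1 4 5 3 2)
  after r: (1 2)

g' r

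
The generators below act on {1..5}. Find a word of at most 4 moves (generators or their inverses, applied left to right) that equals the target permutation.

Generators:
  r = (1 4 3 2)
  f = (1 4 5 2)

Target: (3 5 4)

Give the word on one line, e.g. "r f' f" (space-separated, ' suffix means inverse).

r' r' r' f'

  after r': (1 2 3 4)
  after r': (1 3)(2 4)
  after r': (1 4 3 2)
  after f': (3 5 4)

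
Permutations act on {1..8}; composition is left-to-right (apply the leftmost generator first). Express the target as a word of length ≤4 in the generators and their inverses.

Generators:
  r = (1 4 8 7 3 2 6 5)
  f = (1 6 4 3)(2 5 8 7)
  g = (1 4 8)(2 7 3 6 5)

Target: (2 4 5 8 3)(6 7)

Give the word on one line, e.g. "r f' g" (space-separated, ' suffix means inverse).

  after f': (1 3 4 6)(2 7 8 5)
  after f': (1 4)(2 8)(3 6)(5 7)
  after r': (2 4 5 8 3)(6 7)

f' f' r'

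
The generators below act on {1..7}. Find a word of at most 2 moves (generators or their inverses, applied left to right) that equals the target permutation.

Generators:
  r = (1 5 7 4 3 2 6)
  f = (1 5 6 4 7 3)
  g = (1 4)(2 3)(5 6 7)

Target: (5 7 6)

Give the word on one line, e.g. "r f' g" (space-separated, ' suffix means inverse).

g g

  after g: (1 4)(2 3)(5 6 7)
  after g: (5 7 6)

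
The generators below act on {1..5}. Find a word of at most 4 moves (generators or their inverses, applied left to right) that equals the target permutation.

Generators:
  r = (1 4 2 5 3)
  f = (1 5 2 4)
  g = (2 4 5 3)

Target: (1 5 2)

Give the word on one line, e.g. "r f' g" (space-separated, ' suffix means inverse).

r' g f'

  after r': (1 3 5 2 4)
  after g: (1 2 5 4)
  after f': (1 5 2)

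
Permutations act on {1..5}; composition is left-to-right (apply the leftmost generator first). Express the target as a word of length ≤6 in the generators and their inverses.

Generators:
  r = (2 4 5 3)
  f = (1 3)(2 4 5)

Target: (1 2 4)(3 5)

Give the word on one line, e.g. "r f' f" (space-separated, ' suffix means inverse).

  after f: (1 3)(2 4 5)
  after r': (1 5 3)
  after f: (1 2 4 5)
  after r: (1 4 3 2 5)
  after f': (1 2 4)(3 5)

f r' f r f'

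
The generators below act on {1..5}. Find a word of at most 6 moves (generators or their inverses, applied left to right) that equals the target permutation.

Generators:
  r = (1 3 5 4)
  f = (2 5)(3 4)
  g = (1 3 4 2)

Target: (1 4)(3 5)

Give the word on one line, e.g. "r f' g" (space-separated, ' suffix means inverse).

  after g: (1 3 4 2)
  after f: (1 4 5 2)
  after g: (1 2 3 4 5)
  after r': (1 2)(3 5 4)
  after g': (1 4)(3 5)

g f g r' g'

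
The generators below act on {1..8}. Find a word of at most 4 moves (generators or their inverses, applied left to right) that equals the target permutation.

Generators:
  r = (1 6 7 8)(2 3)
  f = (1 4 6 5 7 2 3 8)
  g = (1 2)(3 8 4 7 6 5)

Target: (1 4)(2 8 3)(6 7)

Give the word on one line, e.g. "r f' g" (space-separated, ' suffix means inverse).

  after g': (1 2)(3 5 6 7 4 8)
  after g': (3 6 4)(5 7 8)
  after r': (1 8 5 6 4 2 3)
  after g: (1 4)(2 8 3)(6 7)

g' g' r' g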